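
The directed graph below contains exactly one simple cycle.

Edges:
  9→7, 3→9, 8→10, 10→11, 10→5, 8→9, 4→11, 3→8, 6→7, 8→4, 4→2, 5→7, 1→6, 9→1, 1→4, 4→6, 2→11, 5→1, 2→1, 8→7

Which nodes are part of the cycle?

DFS with gray/black marking from 4:
4 gray
  6 gray
    7 gray
    7 black
  6 black
  11 gray
  11 black
  2 gray
    2→11: 11 black — skip
    1 gray
      1→4: 4 is gray → back edge
Back edge closes the cycle 4 → 2 → 1 → 4; its vertices are {1, 2, 4}.

1, 2, 4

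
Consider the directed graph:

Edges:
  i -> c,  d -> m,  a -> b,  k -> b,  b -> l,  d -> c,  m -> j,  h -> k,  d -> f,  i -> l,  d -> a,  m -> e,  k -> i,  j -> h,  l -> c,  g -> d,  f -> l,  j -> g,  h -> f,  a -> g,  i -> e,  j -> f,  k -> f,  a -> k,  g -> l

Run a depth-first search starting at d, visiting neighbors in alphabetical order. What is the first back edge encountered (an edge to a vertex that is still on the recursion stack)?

g→d

DFS from d (visiting neighbors in alphabetical order); mark gray on enter, black on exit:
d gray
  a gray
    b gray
      l gray
        c gray
        c black
      l black
    b black
    g gray
      g→d: d is gray → back edge
First back edge: g → d.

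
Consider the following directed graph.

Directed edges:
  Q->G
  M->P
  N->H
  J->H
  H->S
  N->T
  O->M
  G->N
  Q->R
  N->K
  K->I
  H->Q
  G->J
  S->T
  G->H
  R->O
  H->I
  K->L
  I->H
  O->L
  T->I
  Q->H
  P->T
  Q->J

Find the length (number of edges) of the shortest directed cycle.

2

For each vertex v, BFS finds the shortest path from v back to v.
The shortest such closed walk is Q → H → Q, length 2.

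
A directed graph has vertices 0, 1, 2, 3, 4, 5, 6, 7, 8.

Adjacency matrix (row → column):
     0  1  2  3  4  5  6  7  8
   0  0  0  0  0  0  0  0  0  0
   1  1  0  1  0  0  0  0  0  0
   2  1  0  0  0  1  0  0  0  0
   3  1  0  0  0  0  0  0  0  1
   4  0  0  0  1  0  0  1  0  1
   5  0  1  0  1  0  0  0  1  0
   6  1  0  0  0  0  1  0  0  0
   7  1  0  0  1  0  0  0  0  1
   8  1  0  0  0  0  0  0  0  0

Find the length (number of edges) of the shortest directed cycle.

5

For each vertex v, BFS finds the shortest path from v back to v.
The shortest such closed walk is 5 → 1 → 2 → 4 → 6 → 5, length 5.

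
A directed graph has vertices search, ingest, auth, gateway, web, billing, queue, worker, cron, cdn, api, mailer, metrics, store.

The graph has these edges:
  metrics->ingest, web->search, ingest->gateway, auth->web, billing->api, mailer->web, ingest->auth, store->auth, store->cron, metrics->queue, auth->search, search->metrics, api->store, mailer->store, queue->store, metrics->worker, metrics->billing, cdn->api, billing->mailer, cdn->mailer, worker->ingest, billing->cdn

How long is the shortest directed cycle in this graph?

For each vertex v, BFS finds the shortest path from v back to v.
The shortest such closed walk is metrics → ingest → auth → search → metrics, length 4.

4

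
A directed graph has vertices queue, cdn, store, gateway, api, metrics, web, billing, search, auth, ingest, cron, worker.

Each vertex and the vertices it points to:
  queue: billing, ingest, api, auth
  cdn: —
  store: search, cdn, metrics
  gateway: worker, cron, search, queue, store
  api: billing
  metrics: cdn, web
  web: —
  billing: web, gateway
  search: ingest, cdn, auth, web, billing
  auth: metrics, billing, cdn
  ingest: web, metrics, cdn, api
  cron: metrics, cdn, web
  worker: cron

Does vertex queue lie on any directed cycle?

queue is on a cycle iff queue can reach itself via ≥1 edge.
queue → billing → gateway → queue — yes.

Yes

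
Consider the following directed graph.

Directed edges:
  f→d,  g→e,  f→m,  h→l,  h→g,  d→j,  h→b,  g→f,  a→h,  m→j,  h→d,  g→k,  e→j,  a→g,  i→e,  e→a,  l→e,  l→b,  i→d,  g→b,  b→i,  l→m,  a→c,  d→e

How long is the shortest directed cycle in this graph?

For each vertex v, BFS finds the shortest path from v back to v.
The shortest such closed walk is a → g → e → a, length 3.

3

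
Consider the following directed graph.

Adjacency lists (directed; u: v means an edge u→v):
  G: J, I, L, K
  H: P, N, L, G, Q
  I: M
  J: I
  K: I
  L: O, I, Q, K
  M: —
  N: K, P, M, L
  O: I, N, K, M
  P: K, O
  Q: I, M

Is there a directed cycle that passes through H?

No

H lies on a cycle iff there is a path from H back to itself.
Exploring from H, it never reaches itself; equivalently, its strongly connected component is a singleton.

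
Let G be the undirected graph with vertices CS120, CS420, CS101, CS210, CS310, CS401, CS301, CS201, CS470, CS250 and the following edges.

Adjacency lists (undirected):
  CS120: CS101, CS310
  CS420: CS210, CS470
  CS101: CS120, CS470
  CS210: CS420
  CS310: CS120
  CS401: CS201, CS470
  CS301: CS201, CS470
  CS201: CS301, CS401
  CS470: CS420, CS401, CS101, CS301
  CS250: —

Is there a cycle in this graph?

Yes

DFS, tracking each vertex's parent; an edge to a visited non-parent vertex closes a cycle.
Start from CS210:
visit CS210 (parent –)
  visit CS420 (parent CS210)
    CS420–CS210: parent, skip
    visit CS470 (parent CS420)
      CS470–CS420: parent, skip
      visit CS401 (parent CS470)
        visit CS201 (parent CS401)
          visit CS301 (parent CS201)
            CS301–CS201: parent, skip
            CS301–CS470: CS470 visited and ≠ parent → cycle
Cycle: CS470 – CS401 – CS201 – CS301 – CS470.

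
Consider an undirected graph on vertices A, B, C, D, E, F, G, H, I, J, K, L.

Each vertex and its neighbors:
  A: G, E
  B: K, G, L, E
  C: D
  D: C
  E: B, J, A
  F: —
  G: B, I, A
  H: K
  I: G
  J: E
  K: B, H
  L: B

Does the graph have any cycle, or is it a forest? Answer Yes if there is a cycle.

Yes

DFS, tracking each vertex's parent; an edge to a visited non-parent vertex closes a cycle.
Start from D:
visit D (parent –)
  visit C (parent D)
    C–D: parent, skip
visit A (parent –)
  visit G (parent A)
    visit B (parent G)
      visit K (parent B)
        K–B: parent, skip
        visit H (parent K)
          H–K: parent, skip
      B–G: parent, skip
      visit L (parent B)
        L–B: parent, skip
      visit E (parent B)
        E–B: parent, skip
        visit J (parent E)
          J–E: parent, skip
        E–A: A visited and ≠ parent → cycle
Cycle: A – G – B – E – A.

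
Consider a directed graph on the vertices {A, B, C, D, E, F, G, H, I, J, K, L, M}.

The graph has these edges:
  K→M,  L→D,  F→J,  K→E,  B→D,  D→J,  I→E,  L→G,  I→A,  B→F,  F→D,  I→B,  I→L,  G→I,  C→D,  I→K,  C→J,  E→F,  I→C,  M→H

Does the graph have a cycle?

DFS with white/gray/black marking, starting from M:
M gray
  H gray
  H black
M black
A gray
A black
B gray
  F gray
    J gray
    J black
    D gray
      D→J: J black — skip
    D black
  F black
  B→D: D black — skip
B black
C gray
  C→J: J black — skip
  C→D: D black — skip
C black
E gray
  E→F: F black — skip
E black
G gray
  I gray
    K gray
      K→M: M black — skip
      K→E: E black — skip
    K black
    I→C: C black — skip
    I→B: B black — skip
    L gray
      L→D: D black — skip
      L→G: G is gray → back edge
Back edge found, so a cycle exists: G → I → L → G.

Yes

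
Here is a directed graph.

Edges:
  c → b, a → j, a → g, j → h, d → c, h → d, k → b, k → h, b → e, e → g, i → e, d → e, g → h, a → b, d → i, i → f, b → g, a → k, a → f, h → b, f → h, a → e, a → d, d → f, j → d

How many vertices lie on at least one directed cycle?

A vertex is on a directed cycle iff it belongs to a strongly connected component of size ≥ 2 (or has a self-loop).
The vertices on cycles are {b, c, d, e, f, g, h, i} — 8 in total.

8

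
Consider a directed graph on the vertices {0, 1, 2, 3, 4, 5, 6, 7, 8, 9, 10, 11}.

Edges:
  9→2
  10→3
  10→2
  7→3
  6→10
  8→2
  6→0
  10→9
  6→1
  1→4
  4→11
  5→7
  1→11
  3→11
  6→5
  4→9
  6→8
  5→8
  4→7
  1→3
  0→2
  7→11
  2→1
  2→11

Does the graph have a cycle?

Yes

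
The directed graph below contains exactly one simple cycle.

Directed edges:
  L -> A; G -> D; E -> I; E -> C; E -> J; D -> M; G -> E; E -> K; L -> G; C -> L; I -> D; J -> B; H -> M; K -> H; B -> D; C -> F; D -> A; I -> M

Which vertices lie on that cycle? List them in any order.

C, E, G, L

DFS with gray/black marking from E:
E gray
  K gray
    H gray
      M gray
      M black
    H black
  K black
  C gray
    L gray
      A gray
      A black
      G gray
        D gray
          D→M: M black — skip
          D→A: A black — skip
        D black
        G→E: E is gray → back edge
Back edge closes the cycle E → C → L → G → E; its vertices are {C, E, G, L}.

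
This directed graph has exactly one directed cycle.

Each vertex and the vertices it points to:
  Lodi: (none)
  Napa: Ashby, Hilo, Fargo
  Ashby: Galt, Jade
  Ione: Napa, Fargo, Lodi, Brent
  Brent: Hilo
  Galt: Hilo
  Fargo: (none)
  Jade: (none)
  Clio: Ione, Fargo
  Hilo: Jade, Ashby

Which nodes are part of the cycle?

Galt, Hilo, Ashby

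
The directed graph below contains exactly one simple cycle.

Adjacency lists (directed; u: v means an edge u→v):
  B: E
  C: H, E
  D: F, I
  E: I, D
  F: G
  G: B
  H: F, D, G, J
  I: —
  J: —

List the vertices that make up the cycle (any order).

DFS with gray/black marking from E:
E gray
  I gray
  I black
  D gray
    F gray
      G gray
        B gray
          B→E: E is gray → back edge
Back edge closes the cycle E → D → F → G → B → E; its vertices are {B, D, E, F, G}.

B, D, E, F, G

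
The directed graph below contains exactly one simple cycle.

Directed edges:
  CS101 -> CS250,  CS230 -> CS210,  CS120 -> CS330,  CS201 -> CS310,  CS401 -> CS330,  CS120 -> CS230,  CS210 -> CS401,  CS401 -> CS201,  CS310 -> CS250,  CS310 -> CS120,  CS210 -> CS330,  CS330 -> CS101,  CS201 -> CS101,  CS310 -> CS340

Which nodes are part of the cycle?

CS120, CS201, CS210, CS230, CS310, CS401

DFS with gray/black marking from CS310:
CS310 gray
  CS250 gray
  CS250 black
  CS340 gray
  CS340 black
  CS120 gray
    CS230 gray
      CS210 gray
        CS330 gray
          CS101 gray
            CS101→CS250: CS250 black — skip
          CS101 black
        CS330 black
        CS401 gray
          CS201 gray
            CS201→CS310: CS310 is gray → back edge
Back edge closes the cycle CS310 → CS120 → CS230 → CS210 → CS401 → CS201 → CS310; its vertices are {CS120, CS201, CS210, CS230, CS310, CS401}.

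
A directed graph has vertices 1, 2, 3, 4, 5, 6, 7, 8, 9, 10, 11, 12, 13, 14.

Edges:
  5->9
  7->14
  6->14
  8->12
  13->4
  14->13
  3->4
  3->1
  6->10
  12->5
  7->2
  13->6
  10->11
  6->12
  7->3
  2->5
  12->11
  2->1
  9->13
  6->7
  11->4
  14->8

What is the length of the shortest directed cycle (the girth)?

For each vertex v, BFS finds the shortest path from v back to v.
The shortest such closed walk is 6 → 14 → 13 → 6, length 3.

3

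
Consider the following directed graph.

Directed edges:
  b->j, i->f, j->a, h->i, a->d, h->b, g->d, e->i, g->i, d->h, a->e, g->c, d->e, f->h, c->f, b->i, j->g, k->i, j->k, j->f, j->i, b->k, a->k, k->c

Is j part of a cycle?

j is on a cycle iff j can reach itself via ≥1 edge.
j → f → h → b → j — yes.

Yes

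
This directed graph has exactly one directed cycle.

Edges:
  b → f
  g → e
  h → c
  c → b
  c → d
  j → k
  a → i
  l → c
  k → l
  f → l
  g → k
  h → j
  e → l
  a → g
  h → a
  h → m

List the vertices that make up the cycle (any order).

b, c, f, l

DFS with gray/black marking from c:
c gray
  b gray
    f gray
      l gray
        l→c: c is gray → back edge
Back edge closes the cycle c → b → f → l → c; its vertices are {b, c, f, l}.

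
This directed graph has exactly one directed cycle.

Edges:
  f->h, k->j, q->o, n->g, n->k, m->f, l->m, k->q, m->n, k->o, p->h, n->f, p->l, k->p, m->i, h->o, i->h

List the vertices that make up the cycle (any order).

k, l, m, n, p

DFS with gray/black marking from m:
m gray
  f gray
    h gray
      o gray
      o black
    h black
  f black
  i gray
    i→h: h black — skip
  i black
  n gray
    g gray
    g black
    k gray
      j gray
      j black
      q gray
        q→o: o black — skip
      q black
      k→o: o black — skip
      p gray
        p→h: h black — skip
        l gray
          l→m: m is gray → back edge
Back edge closes the cycle m → n → k → p → l → m; its vertices are {k, l, m, n, p}.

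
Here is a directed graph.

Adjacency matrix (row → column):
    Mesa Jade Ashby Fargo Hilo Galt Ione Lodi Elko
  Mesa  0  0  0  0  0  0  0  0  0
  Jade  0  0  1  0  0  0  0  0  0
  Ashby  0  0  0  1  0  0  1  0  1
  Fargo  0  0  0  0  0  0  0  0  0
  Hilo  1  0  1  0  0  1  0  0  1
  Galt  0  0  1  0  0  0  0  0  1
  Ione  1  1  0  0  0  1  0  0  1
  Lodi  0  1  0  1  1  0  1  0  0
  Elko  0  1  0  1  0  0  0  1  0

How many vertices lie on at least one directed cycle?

A vertex is on a directed cycle iff it belongs to a strongly connected component of size ≥ 2 (or has a self-loop).
The vertices on cycles are {Elko, Galt, Hilo, Ione, Jade, Lodi, Ashby} — 7 in total.

7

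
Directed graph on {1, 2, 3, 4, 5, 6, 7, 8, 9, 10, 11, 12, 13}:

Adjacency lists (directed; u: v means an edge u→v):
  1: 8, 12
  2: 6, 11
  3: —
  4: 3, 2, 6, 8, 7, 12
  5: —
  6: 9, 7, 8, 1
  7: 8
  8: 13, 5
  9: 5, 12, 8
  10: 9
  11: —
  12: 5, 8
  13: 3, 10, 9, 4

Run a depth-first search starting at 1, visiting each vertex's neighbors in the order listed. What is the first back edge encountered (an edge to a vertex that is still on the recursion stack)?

12→8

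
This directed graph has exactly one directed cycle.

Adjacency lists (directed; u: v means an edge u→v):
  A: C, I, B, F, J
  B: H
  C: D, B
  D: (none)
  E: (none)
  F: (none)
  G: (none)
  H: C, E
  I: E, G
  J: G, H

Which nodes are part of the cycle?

DFS with gray/black marking from B:
B gray
  H gray
    C gray
      D gray
      D black
      C→B: B is gray → back edge
Back edge closes the cycle B → H → C → B; its vertices are {B, C, H}.

B, C, H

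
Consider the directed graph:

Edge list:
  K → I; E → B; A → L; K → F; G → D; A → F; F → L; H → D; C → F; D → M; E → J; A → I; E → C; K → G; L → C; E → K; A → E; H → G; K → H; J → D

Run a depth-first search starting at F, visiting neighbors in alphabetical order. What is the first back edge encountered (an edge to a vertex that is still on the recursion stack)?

C→F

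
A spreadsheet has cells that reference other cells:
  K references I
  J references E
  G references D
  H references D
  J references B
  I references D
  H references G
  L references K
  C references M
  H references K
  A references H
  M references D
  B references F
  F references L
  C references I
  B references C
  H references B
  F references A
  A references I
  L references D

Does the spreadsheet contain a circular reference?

DFS with white/gray/black marking, starting from M:
M gray
  D gray
  D black
M black
I gray
  I→D: D black — skip
I black
K gray
  K→I: I black — skip
K black
G gray
  G→D: D black — skip
G black
B gray
  F gray
    A gray
      A→I: I black — skip
      H gray
        H→K: K black — skip
        H→D: D black — skip
        H→B: B is gray → back edge
Back edge found, so a cycle exists: B → F → A → H → B.

Yes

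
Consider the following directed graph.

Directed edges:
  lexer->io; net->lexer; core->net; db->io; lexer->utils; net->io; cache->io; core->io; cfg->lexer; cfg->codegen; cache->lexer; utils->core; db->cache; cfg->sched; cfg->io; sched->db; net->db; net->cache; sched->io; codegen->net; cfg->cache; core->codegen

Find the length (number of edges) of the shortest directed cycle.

For each vertex v, BFS finds the shortest path from v back to v.
The shortest such closed walk is lexer → utils → core → net → lexer, length 4.

4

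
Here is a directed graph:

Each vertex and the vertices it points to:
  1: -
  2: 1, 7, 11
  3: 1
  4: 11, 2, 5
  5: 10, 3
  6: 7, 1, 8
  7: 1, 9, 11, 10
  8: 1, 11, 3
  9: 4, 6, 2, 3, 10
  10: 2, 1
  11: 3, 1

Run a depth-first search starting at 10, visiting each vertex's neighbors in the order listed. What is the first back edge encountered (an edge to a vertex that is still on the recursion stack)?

4->2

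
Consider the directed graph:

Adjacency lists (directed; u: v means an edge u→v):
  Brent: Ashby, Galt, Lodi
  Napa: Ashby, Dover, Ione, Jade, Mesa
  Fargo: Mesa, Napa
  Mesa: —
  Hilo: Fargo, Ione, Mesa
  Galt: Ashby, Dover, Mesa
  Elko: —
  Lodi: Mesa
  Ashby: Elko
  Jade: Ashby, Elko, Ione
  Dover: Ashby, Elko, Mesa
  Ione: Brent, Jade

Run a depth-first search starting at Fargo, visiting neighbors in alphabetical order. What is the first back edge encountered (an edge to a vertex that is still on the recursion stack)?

DFS from Fargo (visiting neighbors in alphabetical order); mark gray on enter, black on exit:
Fargo gray
  Mesa gray
  Mesa black
  Napa gray
    Ashby gray
      Elko gray
      Elko black
    Ashby black
    Dover gray
      Dover→Ashby: Ashby black — skip
      Dover→Elko: Elko black — skip
      Dover→Mesa: Mesa black — skip
    Dover black
    Ione gray
      Brent gray
        Brent→Ashby: Ashby black — skip
        Galt gray
          Galt→Ashby: Ashby black — skip
          Galt→Dover: Dover black — skip
          Galt→Mesa: Mesa black — skip
        Galt black
        Lodi gray
          Lodi→Mesa: Mesa black — skip
        Lodi black
      Brent black
      Jade gray
        Jade→Ashby: Ashby black — skip
        Jade→Elko: Elko black — skip
        Jade→Ione: Ione is gray → back edge
First back edge: Jade → Ione.

Jade→Ione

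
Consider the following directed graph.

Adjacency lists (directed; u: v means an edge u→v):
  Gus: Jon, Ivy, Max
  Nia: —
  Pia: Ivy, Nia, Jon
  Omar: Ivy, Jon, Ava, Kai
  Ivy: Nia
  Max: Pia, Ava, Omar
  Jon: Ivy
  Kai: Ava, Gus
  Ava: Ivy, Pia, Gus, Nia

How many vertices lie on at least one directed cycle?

5

A vertex is on a directed cycle iff it belongs to a strongly connected component of size ≥ 2 (or has a self-loop).
The vertices on cycles are {Ava, Gus, Kai, Max, Omar} — 5 in total.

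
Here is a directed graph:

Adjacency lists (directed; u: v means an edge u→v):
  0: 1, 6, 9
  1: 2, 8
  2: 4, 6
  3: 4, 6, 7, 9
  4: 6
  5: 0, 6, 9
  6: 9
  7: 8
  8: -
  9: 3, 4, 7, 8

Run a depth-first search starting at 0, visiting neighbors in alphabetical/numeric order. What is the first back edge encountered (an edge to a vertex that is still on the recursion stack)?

3->4

DFS from 0 (visiting neighbors in alphabetical/numeric order); mark gray on enter, black on exit:
0 gray
  1 gray
    2 gray
      4 gray
        6 gray
          9 gray
            3 gray
              3→4: 4 is gray → back edge
First back edge: 3 → 4.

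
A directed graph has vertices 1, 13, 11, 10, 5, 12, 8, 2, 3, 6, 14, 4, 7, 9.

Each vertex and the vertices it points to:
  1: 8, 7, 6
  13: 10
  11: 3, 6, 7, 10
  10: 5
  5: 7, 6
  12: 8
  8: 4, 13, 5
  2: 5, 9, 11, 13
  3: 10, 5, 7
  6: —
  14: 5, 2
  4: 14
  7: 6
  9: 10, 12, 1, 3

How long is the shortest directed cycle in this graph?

6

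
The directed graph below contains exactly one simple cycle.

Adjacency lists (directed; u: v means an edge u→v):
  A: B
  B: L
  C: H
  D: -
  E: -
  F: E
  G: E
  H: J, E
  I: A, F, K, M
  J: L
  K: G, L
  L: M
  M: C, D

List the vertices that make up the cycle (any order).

DFS with gray/black marking from M:
M gray
  C gray
    H gray
      J gray
        L gray
          L→M: M is gray → back edge
Back edge closes the cycle M → C → H → J → L → M; its vertices are {C, H, J, L, M}.

C, H, J, L, M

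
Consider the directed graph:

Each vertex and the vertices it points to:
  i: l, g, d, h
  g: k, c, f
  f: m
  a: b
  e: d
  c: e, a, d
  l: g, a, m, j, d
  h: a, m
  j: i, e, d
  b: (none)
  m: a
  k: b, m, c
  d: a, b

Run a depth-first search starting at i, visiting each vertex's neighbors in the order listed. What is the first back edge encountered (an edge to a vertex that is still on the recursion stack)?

DFS from i (visiting each vertex's neighbors in the order listed); mark gray on enter, black on exit:
i gray
  l gray
    g gray
      k gray
        b gray
        b black
        m gray
          a gray
            a→b: b black — skip
          a black
        m black
        c gray
          e gray
            d gray
              d→a: a black — skip
              d→b: b black — skip
            d black
          e black
          c→a: a black — skip
          c→d: d black — skip
        c black
      k black
      g→c: c black — skip
      f gray
        f→m: m black — skip
      f black
    g black
    l→a: a black — skip
    l→m: m black — skip
    j gray
      j→i: i is gray → back edge
First back edge: j → i.

j→i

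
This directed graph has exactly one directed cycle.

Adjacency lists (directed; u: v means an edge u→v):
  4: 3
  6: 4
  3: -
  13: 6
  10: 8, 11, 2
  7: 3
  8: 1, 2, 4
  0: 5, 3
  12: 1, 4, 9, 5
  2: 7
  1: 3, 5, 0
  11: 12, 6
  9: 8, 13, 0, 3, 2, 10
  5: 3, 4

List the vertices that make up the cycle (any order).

DFS with gray/black marking from 12:
12 gray
  1 gray
    3 gray
    3 black
    5 gray
      5→3: 3 black — skip
      4 gray
        4→3: 3 black — skip
      4 black
    5 black
    0 gray
      0→5: 5 black — skip
      0→3: 3 black — skip
    0 black
  1 black
  12→4: 4 black — skip
  9 gray
    8 gray
      8→1: 1 black — skip
      2 gray
        7 gray
          7→3: 3 black — skip
        7 black
      2 black
      8→4: 4 black — skip
    8 black
    13 gray
      6 gray
        6→4: 4 black — skip
      6 black
    13 black
    9→0: 0 black — skip
    9→3: 3 black — skip
    9→2: 2 black — skip
    10 gray
      10→8: 8 black — skip
      11 gray
        11→12: 12 is gray → back edge
Back edge closes the cycle 12 → 9 → 10 → 11 → 12; its vertices are {9, 10, 11, 12}.

9, 10, 11, 12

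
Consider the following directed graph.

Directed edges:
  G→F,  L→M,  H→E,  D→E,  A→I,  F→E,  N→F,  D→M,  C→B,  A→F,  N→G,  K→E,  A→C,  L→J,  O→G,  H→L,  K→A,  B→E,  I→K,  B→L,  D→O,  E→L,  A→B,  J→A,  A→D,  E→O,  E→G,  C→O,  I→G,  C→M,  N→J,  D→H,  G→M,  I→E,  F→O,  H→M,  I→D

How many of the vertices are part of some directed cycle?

A vertex is on a directed cycle iff it belongs to a strongly connected component of size ≥ 2 (or has a self-loop).
The vertices on cycles are {A, B, C, D, E, F, G, H, I, J, K, L, O} — 13 in total.

13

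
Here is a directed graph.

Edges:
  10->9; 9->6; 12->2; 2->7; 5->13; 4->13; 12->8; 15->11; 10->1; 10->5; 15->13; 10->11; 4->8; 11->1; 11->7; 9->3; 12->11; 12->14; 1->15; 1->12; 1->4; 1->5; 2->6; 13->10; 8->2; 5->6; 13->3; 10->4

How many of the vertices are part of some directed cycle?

8

A vertex is on a directed cycle iff it belongs to a strongly connected component of size ≥ 2 (or has a self-loop).
The vertices on cycles are {1, 4, 5, 10, 11, 12, 13, 15} — 8 in total.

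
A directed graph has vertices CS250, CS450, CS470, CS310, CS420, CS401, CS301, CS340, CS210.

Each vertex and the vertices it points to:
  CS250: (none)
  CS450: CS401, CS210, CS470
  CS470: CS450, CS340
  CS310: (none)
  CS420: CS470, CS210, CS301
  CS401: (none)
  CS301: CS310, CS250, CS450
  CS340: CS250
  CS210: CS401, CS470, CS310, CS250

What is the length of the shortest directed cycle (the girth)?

2

For each vertex v, BFS finds the shortest path from v back to v.
The shortest such closed walk is CS470 → CS450 → CS470, length 2.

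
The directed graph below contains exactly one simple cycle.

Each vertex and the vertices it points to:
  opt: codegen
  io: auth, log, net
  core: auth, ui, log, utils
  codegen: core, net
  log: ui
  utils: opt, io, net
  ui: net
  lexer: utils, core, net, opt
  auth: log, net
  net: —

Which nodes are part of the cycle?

opt, core, utils, codegen

DFS with gray/black marking from utils:
utils gray
  opt gray
    codegen gray
      core gray
        auth gray
          log gray
            ui gray
              net gray
              net black
            ui black
          log black
          auth→net: net black — skip
        auth black
        core→ui: ui black — skip
        core→log: log black — skip
        core→utils: utils is gray → back edge
Back edge closes the cycle utils → opt → codegen → core → utils; its vertices are {opt, core, utils, codegen}.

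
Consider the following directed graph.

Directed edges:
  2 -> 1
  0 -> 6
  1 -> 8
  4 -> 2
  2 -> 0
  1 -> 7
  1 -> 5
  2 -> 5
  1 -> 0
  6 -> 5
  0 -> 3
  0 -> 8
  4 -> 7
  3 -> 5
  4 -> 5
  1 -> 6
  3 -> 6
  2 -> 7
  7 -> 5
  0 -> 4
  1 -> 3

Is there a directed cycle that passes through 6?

No

6 lies on a cycle iff there is a path from 6 back to itself.
Exploring from 6, it never reaches itself; equivalently, its strongly connected component is a singleton.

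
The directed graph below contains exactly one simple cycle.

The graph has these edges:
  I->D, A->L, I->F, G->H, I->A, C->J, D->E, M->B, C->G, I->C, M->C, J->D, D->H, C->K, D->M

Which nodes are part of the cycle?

DFS with gray/black marking from D:
D gray
  M gray
    C gray
      J gray
        J→D: D is gray → back edge
Back edge closes the cycle D → M → C → J → D; its vertices are {C, D, J, M}.

C, D, J, M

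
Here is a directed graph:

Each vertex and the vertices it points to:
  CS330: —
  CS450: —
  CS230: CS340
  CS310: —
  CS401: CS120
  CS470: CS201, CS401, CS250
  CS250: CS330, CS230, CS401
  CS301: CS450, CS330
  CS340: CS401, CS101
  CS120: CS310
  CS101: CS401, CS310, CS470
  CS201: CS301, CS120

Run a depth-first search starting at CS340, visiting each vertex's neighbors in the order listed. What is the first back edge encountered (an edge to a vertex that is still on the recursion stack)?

DFS from CS340 (visiting each vertex's neighbors in the order listed); mark gray on enter, black on exit:
CS340 gray
  CS401 gray
    CS120 gray
      CS310 gray
      CS310 black
    CS120 black
  CS401 black
  CS101 gray
    CS101→CS401: CS401 black — skip
    CS101→CS310: CS310 black — skip
    CS470 gray
      CS201 gray
        CS301 gray
          CS450 gray
          CS450 black
          CS330 gray
          CS330 black
        CS301 black
        CS201→CS120: CS120 black — skip
      CS201 black
      CS470→CS401: CS401 black — skip
      CS250 gray
        CS250→CS330: CS330 black — skip
        CS230 gray
          CS230→CS340: CS340 is gray → back edge
First back edge: CS230 → CS340.

CS230→CS340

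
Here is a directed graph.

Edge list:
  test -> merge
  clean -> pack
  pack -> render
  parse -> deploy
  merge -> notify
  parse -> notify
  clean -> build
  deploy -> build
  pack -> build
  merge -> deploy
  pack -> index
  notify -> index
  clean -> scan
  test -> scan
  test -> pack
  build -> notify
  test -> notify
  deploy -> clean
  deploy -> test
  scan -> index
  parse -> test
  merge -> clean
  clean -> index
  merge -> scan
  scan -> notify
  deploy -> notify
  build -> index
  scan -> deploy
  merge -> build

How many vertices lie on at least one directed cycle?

A vertex is on a directed cycle iff it belongs to a strongly connected component of size ≥ 2 (or has a self-loop).
The vertices on cycles are {scan, test, clean, merge, deploy} — 5 in total.

5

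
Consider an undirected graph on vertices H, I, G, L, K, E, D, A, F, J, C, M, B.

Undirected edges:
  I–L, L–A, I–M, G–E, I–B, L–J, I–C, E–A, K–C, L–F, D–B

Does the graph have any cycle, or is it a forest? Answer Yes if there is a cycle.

No

DFS, tracking each vertex's parent; an edge to a visited non-parent vertex closes a cycle.
Start from M:
visit M (parent –)
  visit I (parent M)
    visit B (parent I)
      B–I: parent, skip
      visit D (parent B)
        D–B: parent, skip
    visit C (parent I)
      C–I: parent, skip
      visit K (parent C)
        K–C: parent, skip
    I–M: parent, skip
    visit L (parent I)
      visit F (parent L)
        F–L: parent, skip
      L–I: parent, skip
      visit J (parent L)
        J–L: parent, skip
      visit A (parent L)
        A–L: parent, skip
        visit E (parent A)
          E–A: parent, skip
          visit G (parent E)
            G–E: parent, skip
visit H (parent –)
No non-parent visited neighbor found — the graph is a forest.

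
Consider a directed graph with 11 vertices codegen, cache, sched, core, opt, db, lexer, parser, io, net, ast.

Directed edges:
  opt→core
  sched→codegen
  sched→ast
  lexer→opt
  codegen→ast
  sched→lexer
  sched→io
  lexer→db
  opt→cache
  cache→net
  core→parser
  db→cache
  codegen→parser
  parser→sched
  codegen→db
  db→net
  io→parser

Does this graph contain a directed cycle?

DFS with white/gray/black marking, starting from core:
core gray
  parser gray
    sched gray
      codegen gray
        codegen→parser: parser is gray → back edge
Back edge found, so a cycle exists: parser → sched → codegen → parser.

Yes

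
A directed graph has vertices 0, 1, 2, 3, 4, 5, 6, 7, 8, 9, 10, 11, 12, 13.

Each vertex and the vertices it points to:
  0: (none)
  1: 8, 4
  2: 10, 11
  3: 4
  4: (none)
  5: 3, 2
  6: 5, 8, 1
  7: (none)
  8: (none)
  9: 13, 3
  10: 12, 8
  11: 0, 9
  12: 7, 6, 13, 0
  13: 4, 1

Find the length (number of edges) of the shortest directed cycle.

For each vertex v, BFS finds the shortest path from v back to v.
The shortest such closed walk is 2 → 10 → 12 → 6 → 5 → 2, length 5.

5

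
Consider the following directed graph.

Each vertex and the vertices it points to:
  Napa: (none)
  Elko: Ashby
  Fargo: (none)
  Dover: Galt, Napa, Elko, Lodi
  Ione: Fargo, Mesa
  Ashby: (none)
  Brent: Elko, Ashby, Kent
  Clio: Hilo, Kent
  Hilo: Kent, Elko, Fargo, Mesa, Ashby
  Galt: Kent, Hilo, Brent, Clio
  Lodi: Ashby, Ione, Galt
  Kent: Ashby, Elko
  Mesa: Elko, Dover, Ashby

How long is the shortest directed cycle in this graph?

4

For each vertex v, BFS finds the shortest path from v back to v.
The shortest such closed walk is Dover → Galt → Hilo → Mesa → Dover, length 4.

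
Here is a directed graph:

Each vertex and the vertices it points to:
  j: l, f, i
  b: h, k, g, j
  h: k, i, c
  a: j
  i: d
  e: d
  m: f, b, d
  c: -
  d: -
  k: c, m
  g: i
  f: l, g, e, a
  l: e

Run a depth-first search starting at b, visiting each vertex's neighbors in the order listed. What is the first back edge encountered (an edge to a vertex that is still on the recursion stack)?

DFS from b (visiting each vertex's neighbors in the order listed); mark gray on enter, black on exit:
b gray
  h gray
    k gray
      c gray
      c black
      m gray
        f gray
          l gray
            e gray
              d gray
              d black
            e black
          l black
          g gray
            i gray
              i→d: d black — skip
            i black
          g black
          f→e: e black — skip
          a gray
            j gray
              j→l: l black — skip
              j→f: f is gray → back edge
First back edge: j → f.

j->f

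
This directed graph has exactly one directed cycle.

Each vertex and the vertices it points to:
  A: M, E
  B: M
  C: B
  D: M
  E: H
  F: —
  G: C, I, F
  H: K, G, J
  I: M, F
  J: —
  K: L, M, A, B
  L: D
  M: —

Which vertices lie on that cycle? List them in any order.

DFS with gray/black marking from H:
H gray
  K gray
    L gray
      D gray
        M gray
        M black
      D black
    L black
    K→M: M black — skip
    A gray
      A→M: M black — skip
      E gray
        E→H: H is gray → back edge
Back edge closes the cycle H → K → A → E → H; its vertices are {A, E, H, K}.

A, E, H, K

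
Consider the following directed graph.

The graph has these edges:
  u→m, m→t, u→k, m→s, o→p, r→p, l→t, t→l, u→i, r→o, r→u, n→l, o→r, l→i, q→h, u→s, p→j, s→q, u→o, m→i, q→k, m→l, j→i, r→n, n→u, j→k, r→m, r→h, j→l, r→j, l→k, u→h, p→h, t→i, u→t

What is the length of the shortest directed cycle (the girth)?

2

For each vertex v, BFS finds the shortest path from v back to v.
The shortest such closed walk is r → o → r, length 2.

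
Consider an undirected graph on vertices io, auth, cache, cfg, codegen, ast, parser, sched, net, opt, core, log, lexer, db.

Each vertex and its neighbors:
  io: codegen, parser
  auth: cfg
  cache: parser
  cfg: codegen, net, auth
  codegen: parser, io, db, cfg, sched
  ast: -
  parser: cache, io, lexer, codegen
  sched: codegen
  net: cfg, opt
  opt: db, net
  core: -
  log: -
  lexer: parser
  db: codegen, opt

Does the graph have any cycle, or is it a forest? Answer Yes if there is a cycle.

Yes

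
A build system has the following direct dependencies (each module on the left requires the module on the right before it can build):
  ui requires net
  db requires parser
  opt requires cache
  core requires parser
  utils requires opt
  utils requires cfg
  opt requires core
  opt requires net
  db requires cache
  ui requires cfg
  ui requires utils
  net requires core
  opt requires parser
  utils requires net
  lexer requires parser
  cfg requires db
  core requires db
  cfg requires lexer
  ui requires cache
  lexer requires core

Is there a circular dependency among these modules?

DFS with white/gray/black marking, starting from cfg:
cfg gray
  db gray
    cache gray
    cache black
    parser gray
    parser black
  db black
  lexer gray
    core gray
      core→parser: parser black — skip
      core→db: db black — skip
    core black
    lexer→parser: parser black — skip
  lexer black
cfg black
ui gray
  ui→cfg: cfg black — skip
  net gray
    net→core: core black — skip
  net black
  ui→cache: cache black — skip
  utils gray
    utils→net: net black — skip
    opt gray
      opt→core: core black — skip
      opt→net: net black — skip
      opt→parser: parser black — skip
      opt→cache: cache black — skip
    opt black
    utils→cfg: cfg black — skip
  utils black
ui black
Every edge goes to a white or black vertex — no back edge, so the graph is acyclic.

No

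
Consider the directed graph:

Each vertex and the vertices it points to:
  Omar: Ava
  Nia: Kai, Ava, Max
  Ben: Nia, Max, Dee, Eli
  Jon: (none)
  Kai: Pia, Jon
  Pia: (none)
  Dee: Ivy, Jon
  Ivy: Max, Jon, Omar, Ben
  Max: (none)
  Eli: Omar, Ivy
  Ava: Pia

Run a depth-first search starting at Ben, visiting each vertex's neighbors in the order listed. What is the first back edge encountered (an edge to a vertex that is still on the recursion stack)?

Ivy->Ben

DFS from Ben (visiting each vertex's neighbors in the order listed); mark gray on enter, black on exit:
Ben gray
  Nia gray
    Kai gray
      Pia gray
      Pia black
      Jon gray
      Jon black
    Kai black
    Ava gray
      Ava→Pia: Pia black — skip
    Ava black
    Max gray
    Max black
  Nia black
  Ben→Max: Max black — skip
  Dee gray
    Ivy gray
      Ivy→Max: Max black — skip
      Ivy→Jon: Jon black — skip
      Omar gray
        Omar→Ava: Ava black — skip
      Omar black
      Ivy→Ben: Ben is gray → back edge
First back edge: Ivy → Ben.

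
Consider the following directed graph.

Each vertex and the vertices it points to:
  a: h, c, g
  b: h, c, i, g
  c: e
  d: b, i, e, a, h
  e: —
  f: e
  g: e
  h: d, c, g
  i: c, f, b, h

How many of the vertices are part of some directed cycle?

A vertex is on a directed cycle iff it belongs to a strongly connected component of size ≥ 2 (or has a self-loop).
The vertices on cycles are {a, b, d, h, i} — 5 in total.

5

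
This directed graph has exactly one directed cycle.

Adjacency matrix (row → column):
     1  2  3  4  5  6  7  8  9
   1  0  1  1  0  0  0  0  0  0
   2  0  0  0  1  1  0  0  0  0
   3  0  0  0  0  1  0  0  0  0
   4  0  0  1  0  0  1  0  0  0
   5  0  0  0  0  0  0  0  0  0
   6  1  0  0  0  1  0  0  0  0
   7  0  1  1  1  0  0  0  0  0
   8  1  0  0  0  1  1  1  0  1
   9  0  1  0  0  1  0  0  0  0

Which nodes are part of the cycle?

DFS with gray/black marking from 6:
6 gray
  5 gray
  5 black
  1 gray
    3 gray
      3→5: 5 black — skip
    3 black
    2 gray
      4 gray
        4→6: 6 is gray → back edge
Back edge closes the cycle 6 → 1 → 2 → 4 → 6; its vertices are {1, 2, 4, 6}.

1, 2, 4, 6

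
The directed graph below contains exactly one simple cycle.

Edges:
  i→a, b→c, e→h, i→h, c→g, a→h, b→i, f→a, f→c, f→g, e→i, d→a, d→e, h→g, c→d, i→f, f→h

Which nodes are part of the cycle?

c, d, e, f, i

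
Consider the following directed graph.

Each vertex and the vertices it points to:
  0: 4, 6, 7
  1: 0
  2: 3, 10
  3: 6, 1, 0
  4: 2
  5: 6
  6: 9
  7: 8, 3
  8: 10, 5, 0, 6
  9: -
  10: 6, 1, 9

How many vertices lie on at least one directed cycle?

A vertex is on a directed cycle iff it belongs to a strongly connected component of size ≥ 2 (or has a self-loop).
The vertices on cycles are {0, 1, 2, 3, 4, 7, 8, 10} — 8 in total.

8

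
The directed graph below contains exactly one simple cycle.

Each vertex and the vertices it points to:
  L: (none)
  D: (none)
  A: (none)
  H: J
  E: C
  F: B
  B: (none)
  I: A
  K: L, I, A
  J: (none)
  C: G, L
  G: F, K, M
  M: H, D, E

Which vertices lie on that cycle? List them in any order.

C, E, G, M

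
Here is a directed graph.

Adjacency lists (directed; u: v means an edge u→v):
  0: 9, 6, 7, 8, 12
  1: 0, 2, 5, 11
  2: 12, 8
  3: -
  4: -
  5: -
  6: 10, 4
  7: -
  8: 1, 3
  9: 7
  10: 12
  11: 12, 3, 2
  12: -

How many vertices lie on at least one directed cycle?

A vertex is on a directed cycle iff it belongs to a strongly connected component of size ≥ 2 (or has a self-loop).
The vertices on cycles are {0, 1, 2, 8, 11} — 5 in total.

5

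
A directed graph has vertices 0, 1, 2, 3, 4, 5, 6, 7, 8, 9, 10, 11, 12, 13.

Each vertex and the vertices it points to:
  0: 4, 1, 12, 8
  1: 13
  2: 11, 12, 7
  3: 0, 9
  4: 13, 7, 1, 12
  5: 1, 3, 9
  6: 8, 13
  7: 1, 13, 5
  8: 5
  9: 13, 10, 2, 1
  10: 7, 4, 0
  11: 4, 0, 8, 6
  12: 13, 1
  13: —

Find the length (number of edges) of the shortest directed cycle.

For each vertex v, BFS finds the shortest path from v back to v.
The shortest such closed walk is 5 → 9 → 2 → 7 → 5, length 4.

4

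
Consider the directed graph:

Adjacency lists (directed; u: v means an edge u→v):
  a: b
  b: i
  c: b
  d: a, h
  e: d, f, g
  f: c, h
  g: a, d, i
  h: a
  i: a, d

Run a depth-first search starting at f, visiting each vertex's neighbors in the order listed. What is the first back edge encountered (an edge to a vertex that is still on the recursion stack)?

a->b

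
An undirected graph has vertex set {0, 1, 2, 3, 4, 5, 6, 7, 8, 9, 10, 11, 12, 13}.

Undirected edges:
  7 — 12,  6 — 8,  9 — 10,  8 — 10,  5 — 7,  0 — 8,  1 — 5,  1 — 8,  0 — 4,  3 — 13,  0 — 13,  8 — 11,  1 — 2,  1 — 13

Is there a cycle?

DFS, tracking each vertex's parent; an edge to a visited non-parent vertex closes a cycle.
Start from 3:
visit 3 (parent –)
  visit 13 (parent 3)
    visit 1 (parent 13)
      1–13: parent, skip
      visit 5 (parent 1)
        5–1: parent, skip
        visit 7 (parent 5)
          7–5: parent, skip
          visit 12 (parent 7)
            12–7: parent, skip
      visit 2 (parent 1)
        2–1: parent, skip
      visit 8 (parent 1)
        visit 11 (parent 8)
          11–8: parent, skip
        visit 6 (parent 8)
          6–8: parent, skip
        visit 0 (parent 8)
          0–8: parent, skip
          visit 4 (parent 0)
            4–0: parent, skip
          0–13: 13 visited and ≠ parent → cycle
Cycle: 13 – 1 – 8 – 0 – 13.

Yes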